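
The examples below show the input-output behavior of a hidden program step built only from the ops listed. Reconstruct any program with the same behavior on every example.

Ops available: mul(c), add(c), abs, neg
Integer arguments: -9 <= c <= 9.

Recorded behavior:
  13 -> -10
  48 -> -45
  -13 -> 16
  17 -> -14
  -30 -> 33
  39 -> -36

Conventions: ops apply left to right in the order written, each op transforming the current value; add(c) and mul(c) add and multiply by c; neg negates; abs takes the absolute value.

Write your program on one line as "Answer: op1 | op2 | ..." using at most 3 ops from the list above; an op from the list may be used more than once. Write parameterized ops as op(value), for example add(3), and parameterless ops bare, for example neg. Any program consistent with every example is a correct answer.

neg | add(-4) | add(7)

Check, running the answer program on each example:
  13 -> -13 -> -17 -> -10
  48 -> -48 -> -52 -> -45
  -13 -> 13 -> 9 -> 16
  17 -> -17 -> -21 -> -14
  -30 -> 30 -> 26 -> 33
  39 -> -39 -> -43 -> -36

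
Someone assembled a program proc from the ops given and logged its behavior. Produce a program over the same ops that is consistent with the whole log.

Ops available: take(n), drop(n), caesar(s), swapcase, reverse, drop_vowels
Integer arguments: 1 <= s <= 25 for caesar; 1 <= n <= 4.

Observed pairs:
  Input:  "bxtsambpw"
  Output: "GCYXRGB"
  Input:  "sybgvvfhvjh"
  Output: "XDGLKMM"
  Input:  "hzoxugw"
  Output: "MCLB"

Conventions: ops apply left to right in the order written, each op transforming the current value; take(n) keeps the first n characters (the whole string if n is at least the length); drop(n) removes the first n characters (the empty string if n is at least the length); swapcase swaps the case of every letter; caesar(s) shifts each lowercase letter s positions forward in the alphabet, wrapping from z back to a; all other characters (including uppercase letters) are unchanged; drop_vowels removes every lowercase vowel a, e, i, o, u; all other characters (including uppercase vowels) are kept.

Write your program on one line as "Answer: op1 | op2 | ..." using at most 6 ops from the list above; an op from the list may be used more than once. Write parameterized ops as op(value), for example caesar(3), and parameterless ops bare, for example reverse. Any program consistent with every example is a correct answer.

drop_vowels | caesar(4) | caesar(1) | drop_vowels | swapcase

Check, running the answer program on each example:
  "bxtsambpw" -> "bxtsmbpw" -> "fbxwqfta" -> "gcyxrgub" -> "gcyxrgb" -> "GCYXRGB"
  "sybgvvfhvjh" -> "sybgvvfhvjh" -> "wcfkzzjlznl" -> "xdglaakmaom" -> "xdglkmm" -> "XDGLKMM"
  "hzoxugw" -> "hzxgw" -> "ldbka" -> "meclb" -> "mclb" -> "MCLB"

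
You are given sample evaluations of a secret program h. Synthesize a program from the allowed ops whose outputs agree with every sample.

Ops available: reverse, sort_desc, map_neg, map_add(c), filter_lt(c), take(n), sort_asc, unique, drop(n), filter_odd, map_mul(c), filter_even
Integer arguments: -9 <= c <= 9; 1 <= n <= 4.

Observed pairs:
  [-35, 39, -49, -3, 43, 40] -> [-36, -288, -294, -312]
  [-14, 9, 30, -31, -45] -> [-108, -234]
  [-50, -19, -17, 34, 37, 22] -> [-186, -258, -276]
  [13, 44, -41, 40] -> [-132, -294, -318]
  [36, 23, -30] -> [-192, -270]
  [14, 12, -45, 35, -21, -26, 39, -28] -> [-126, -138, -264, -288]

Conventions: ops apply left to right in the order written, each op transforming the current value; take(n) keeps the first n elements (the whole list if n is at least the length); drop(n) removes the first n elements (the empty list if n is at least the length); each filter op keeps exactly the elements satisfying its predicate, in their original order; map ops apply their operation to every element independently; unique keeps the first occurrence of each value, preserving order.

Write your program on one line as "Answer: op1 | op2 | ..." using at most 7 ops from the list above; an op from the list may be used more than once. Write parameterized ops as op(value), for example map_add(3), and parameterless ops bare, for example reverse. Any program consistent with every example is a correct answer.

map_add(9) | reverse | map_neg | filter_lt(5) | map_mul(6) | sort_desc

Check, running the answer program on each example:
  [-35, 39, -49, -3, 43, 40] -> [-26, 48, -40, 6, 52, 49] -> [49, 52, 6, -40, 48, -26] -> [-49, -52, -6, 40, -48, 26] -> [-49, -52, -6, -48] -> [-294, -312, -36, -288] -> [-36, -288, -294, -312]
  [-14, 9, 30, -31, -45] -> [-5, 18, 39, -22, -36] -> [-36, -22, 39, 18, -5] -> [36, 22, -39, -18, 5] -> [-39, -18] -> [-234, -108] -> [-108, -234]
  [-50, -19, -17, 34, 37, 22] -> [-41, -10, -8, 43, 46, 31] -> [31, 46, 43, -8, -10, -41] -> [-31, -46, -43, 8, 10, 41] -> [-31, -46, -43] -> [-186, -276, -258] -> [-186, -258, -276]
  [13, 44, -41, 40] -> [22, 53, -32, 49] -> [49, -32, 53, 22] -> [-49, 32, -53, -22] -> [-49, -53, -22] -> [-294, -318, -132] -> [-132, -294, -318]
  [36, 23, -30] -> [45, 32, -21] -> [-21, 32, 45] -> [21, -32, -45] -> [-32, -45] -> [-192, -270] -> [-192, -270]
  [14, 12, -45, 35, -21, -26, 39, -28] -> [23, 21, -36, 44, -12, -17, 48, -19] -> [-19, 48, -17, -12, 44, -36, 21, 23] -> [19, -48, 17, 12, -44, 36, -21, -23] -> [-48, -44, -21, -23] -> [-288, -264, -126, -138] -> [-126, -138, -264, -288]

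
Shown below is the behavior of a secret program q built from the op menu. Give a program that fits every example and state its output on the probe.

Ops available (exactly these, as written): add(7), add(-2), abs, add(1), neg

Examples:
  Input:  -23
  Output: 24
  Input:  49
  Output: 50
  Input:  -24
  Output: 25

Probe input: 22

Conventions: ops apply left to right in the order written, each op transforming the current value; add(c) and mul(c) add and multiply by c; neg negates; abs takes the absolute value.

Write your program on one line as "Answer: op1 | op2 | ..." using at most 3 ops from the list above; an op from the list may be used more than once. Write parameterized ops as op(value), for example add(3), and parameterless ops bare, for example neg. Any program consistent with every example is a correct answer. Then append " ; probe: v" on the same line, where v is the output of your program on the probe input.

abs | add(1) ; probe: 23

Check, running the answer program on each example:
  -23 -> 23 -> 24
  49 -> 49 -> 50
  -24 -> 24 -> 25
  probe: 22 -> 22 -> 23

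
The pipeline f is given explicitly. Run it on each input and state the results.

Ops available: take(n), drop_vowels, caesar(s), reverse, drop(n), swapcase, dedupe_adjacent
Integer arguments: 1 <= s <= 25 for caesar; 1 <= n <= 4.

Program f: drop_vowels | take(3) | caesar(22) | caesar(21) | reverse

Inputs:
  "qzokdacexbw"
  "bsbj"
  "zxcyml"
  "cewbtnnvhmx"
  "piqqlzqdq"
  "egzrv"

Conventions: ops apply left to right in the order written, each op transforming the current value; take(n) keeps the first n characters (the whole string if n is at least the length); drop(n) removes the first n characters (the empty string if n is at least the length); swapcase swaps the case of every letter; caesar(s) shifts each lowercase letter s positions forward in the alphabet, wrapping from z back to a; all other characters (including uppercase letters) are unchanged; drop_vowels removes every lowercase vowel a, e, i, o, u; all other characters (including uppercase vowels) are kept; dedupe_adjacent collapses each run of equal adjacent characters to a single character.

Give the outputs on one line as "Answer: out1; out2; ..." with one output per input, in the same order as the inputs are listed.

Execution, op by op:
  "qzokdacexbw" -> "qzkdcxbw" -> "qzk" -> "mvg" -> "hqb" -> "bqh"
  "bsbj" -> "bsbj" -> "bsb" -> "xox" -> "sjs" -> "sjs"
  "zxcyml" -> "zxcyml" -> "zxc" -> "vty" -> "qot" -> "toq"
  "cewbtnnvhmx" -> "cwbtnnvhmx" -> "cwb" -> "ysx" -> "tns" -> "snt"
  "piqqlzqdq" -> "pqqlzqdq" -> "pqq" -> "lmm" -> "ghh" -> "hhg"
  "egzrv" -> "gzrv" -> "gzr" -> "cvn" -> "xqi" -> "iqx"

"bqh"; "sjs"; "toq"; "snt"; "hhg"; "iqx"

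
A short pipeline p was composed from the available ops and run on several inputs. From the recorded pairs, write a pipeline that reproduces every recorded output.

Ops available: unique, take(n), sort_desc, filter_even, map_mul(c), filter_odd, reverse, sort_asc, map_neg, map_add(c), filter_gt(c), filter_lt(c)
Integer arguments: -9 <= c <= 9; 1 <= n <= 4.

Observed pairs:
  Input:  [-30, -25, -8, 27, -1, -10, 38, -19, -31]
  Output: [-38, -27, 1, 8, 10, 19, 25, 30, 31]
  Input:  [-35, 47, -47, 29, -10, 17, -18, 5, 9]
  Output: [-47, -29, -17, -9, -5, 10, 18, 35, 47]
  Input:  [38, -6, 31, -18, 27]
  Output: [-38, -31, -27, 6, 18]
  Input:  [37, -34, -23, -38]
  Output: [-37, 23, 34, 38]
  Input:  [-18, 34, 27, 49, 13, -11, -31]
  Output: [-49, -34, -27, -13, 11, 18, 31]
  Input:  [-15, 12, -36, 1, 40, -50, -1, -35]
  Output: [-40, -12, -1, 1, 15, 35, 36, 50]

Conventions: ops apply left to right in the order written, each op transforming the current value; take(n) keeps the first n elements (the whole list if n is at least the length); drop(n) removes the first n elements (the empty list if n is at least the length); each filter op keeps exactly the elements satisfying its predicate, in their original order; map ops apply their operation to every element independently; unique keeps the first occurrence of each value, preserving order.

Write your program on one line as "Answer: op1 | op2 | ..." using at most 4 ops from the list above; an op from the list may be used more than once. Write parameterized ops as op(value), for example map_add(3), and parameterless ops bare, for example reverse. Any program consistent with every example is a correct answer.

map_neg | reverse | sort_desc | sort_asc

Check, running the answer program on each example:
  [-30, -25, -8, 27, -1, -10, 38, -19, -31] -> [30, 25, 8, -27, 1, 10, -38, 19, 31] -> [31, 19, -38, 10, 1, -27, 8, 25, 30] -> [31, 30, 25, 19, 10, 8, 1, -27, -38] -> [-38, -27, 1, 8, 10, 19, 25, 30, 31]
  [-35, 47, -47, 29, -10, 17, -18, 5, 9] -> [35, -47, 47, -29, 10, -17, 18, -5, -9] -> [-9, -5, 18, -17, 10, -29, 47, -47, 35] -> [47, 35, 18, 10, -5, -9, -17, -29, -47] -> [-47, -29, -17, -9, -5, 10, 18, 35, 47]
  [38, -6, 31, -18, 27] -> [-38, 6, -31, 18, -27] -> [-27, 18, -31, 6, -38] -> [18, 6, -27, -31, -38] -> [-38, -31, -27, 6, 18]
  [37, -34, -23, -38] -> [-37, 34, 23, 38] -> [38, 23, 34, -37] -> [38, 34, 23, -37] -> [-37, 23, 34, 38]
  [-18, 34, 27, 49, 13, -11, -31] -> [18, -34, -27, -49, -13, 11, 31] -> [31, 11, -13, -49, -27, -34, 18] -> [31, 18, 11, -13, -27, -34, -49] -> [-49, -34, -27, -13, 11, 18, 31]
  [-15, 12, -36, 1, 40, -50, -1, -35] -> [15, -12, 36, -1, -40, 50, 1, 35] -> [35, 1, 50, -40, -1, 36, -12, 15] -> [50, 36, 35, 15, 1, -1, -12, -40] -> [-40, -12, -1, 1, 15, 35, 36, 50]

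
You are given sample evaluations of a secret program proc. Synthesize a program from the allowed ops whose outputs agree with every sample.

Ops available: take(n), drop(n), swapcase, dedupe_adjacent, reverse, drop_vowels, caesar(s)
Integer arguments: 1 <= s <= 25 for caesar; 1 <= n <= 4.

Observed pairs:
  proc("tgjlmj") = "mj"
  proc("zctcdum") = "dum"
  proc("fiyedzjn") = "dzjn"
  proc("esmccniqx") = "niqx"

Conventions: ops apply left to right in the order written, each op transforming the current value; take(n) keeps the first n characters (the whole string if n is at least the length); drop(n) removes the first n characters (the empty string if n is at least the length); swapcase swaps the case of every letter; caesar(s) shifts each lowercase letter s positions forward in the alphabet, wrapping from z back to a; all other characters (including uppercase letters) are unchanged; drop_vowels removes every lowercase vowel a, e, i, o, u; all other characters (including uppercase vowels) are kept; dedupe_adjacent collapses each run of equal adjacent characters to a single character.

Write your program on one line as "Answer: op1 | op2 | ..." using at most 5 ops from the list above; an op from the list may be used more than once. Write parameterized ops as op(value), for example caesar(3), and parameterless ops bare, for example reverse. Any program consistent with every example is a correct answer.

swapcase | dedupe_adjacent | drop(4) | swapcase

Check, running the answer program on each example:
  "tgjlmj" -> "TGJLMJ" -> "TGJLMJ" -> "MJ" -> "mj"
  "zctcdum" -> "ZCTCDUM" -> "ZCTCDUM" -> "DUM" -> "dum"
  "fiyedzjn" -> "FIYEDZJN" -> "FIYEDZJN" -> "DZJN" -> "dzjn"
  "esmccniqx" -> "ESMCCNIQX" -> "ESMCNIQX" -> "NIQX" -> "niqx"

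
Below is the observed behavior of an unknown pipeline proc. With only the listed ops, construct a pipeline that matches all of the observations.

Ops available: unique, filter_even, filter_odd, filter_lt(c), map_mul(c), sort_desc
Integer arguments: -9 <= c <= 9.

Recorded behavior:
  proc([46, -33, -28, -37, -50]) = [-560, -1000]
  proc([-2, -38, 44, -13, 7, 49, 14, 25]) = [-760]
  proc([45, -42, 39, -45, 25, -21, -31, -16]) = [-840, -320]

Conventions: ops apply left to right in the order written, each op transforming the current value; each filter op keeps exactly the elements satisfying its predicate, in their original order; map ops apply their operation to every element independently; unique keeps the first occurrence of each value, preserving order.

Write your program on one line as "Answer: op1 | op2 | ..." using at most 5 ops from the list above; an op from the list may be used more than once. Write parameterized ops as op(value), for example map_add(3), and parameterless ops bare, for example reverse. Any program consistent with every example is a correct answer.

filter_lt(-2) | filter_even | map_mul(-4) | map_mul(-5)

Check, running the answer program on each example:
  [46, -33, -28, -37, -50] -> [-33, -28, -37, -50] -> [-28, -50] -> [112, 200] -> [-560, -1000]
  [-2, -38, 44, -13, 7, 49, 14, 25] -> [-38, -13] -> [-38] -> [152] -> [-760]
  [45, -42, 39, -45, 25, -21, -31, -16] -> [-42, -45, -21, -31, -16] -> [-42, -16] -> [168, 64] -> [-840, -320]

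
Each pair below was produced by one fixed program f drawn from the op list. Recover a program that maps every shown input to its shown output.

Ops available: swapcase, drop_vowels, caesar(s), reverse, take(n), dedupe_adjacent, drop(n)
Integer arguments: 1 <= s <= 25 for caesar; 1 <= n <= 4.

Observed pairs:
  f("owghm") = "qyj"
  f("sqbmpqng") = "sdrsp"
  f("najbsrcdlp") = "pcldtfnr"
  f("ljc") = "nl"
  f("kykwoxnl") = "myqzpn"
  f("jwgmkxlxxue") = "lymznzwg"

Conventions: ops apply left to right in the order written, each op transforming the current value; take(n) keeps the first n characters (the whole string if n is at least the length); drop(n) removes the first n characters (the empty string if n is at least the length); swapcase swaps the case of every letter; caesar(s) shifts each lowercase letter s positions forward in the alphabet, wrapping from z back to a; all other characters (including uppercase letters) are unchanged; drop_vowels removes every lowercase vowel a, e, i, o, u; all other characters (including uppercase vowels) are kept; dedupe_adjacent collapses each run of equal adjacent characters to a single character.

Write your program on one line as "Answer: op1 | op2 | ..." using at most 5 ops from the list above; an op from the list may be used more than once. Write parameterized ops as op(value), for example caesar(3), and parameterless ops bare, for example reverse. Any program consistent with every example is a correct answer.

caesar(20) | caesar(8) | drop_vowels | dedupe_adjacent

Check, running the answer program on each example:
  "owghm" -> "iqabg" -> "qyijo" -> "qyj" -> "qyj"
  "sqbmpqng" -> "mkvgjkha" -> "usdorspi" -> "sdrsp" -> "sdrsp"
  "najbsrcdlp" -> "hudvmlwxfj" -> "pcldutefnr" -> "pcldtfnr" -> "pcldtfnr"
  "ljc" -> "fdw" -> "nle" -> "nl" -> "nl"
  "kykwoxnl" -> "eseqirhf" -> "mamyqzpn" -> "mmyqzpn" -> "myqzpn"
  "jwgmkxlxxue" -> "dqagerfrroy" -> "lyiomznzzwg" -> "lymznzzwg" -> "lymznzwg"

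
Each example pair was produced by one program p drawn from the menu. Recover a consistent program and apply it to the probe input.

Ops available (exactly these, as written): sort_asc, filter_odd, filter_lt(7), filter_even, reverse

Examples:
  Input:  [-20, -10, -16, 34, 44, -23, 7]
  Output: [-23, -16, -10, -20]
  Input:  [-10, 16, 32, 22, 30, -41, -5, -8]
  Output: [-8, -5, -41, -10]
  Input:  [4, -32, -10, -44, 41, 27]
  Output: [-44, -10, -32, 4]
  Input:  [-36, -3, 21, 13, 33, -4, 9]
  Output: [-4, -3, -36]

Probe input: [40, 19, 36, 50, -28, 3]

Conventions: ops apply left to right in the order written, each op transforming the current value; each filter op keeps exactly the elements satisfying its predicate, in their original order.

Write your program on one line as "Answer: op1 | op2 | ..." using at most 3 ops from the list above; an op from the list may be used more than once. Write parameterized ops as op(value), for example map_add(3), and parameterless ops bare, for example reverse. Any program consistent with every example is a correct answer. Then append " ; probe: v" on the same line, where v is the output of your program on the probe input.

filter_lt(7) | reverse ; probe: [3, -28]

Check, running the answer program on each example:
  [-20, -10, -16, 34, 44, -23, 7] -> [-20, -10, -16, -23] -> [-23, -16, -10, -20]
  [-10, 16, 32, 22, 30, -41, -5, -8] -> [-10, -41, -5, -8] -> [-8, -5, -41, -10]
  [4, -32, -10, -44, 41, 27] -> [4, -32, -10, -44] -> [-44, -10, -32, 4]
  [-36, -3, 21, 13, 33, -4, 9] -> [-36, -3, -4] -> [-4, -3, -36]
  probe: [40, 19, 36, 50, -28, 3] -> [-28, 3] -> [3, -28]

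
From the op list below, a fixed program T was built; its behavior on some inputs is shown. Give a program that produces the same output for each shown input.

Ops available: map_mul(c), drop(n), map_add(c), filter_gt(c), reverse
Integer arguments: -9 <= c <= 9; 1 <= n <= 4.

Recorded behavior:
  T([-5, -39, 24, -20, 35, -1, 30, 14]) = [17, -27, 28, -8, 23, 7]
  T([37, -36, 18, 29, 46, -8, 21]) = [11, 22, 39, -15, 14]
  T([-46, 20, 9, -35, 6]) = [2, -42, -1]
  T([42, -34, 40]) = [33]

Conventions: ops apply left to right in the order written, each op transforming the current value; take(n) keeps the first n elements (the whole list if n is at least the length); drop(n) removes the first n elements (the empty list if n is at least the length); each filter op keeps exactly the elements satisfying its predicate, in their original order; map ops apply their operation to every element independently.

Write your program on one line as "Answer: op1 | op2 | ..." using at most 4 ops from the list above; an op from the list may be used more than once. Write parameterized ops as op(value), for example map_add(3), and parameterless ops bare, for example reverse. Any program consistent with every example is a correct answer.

drop(1) | drop(1) | map_add(-7)

Check, running the answer program on each example:
  [-5, -39, 24, -20, 35, -1, 30, 14] -> [-39, 24, -20, 35, -1, 30, 14] -> [24, -20, 35, -1, 30, 14] -> [17, -27, 28, -8, 23, 7]
  [37, -36, 18, 29, 46, -8, 21] -> [-36, 18, 29, 46, -8, 21] -> [18, 29, 46, -8, 21] -> [11, 22, 39, -15, 14]
  [-46, 20, 9, -35, 6] -> [20, 9, -35, 6] -> [9, -35, 6] -> [2, -42, -1]
  [42, -34, 40] -> [-34, 40] -> [40] -> [33]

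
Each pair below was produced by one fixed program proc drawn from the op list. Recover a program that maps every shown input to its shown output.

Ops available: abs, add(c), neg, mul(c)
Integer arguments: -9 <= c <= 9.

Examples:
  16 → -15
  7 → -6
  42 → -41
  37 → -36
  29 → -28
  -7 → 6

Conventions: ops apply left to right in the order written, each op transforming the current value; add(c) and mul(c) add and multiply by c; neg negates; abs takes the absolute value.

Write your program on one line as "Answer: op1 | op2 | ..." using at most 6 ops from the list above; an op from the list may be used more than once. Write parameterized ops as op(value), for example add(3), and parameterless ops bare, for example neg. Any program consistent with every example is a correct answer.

add(6) | neg | abs | add(-2) | neg | add(5)

Check, running the answer program on each example:
  16 -> 22 -> -22 -> 22 -> 20 -> -20 -> -15
  7 -> 13 -> -13 -> 13 -> 11 -> -11 -> -6
  42 -> 48 -> -48 -> 48 -> 46 -> -46 -> -41
  37 -> 43 -> -43 -> 43 -> 41 -> -41 -> -36
  29 -> 35 -> -35 -> 35 -> 33 -> -33 -> -28
  -7 -> -1 -> 1 -> 1 -> -1 -> 1 -> 6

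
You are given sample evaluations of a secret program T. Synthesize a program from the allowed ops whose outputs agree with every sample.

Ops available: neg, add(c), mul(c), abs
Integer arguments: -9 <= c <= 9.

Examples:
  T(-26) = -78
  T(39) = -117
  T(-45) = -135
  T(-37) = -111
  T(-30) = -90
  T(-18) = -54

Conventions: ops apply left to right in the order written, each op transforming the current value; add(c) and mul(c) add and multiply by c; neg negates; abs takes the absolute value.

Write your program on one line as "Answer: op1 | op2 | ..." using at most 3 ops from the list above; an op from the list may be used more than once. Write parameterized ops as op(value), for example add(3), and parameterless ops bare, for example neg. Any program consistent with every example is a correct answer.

abs | mul(-3)

Check, running the answer program on each example:
  -26 -> 26 -> -78
  39 -> 39 -> -117
  -45 -> 45 -> -135
  -37 -> 37 -> -111
  -30 -> 30 -> -90
  -18 -> 18 -> -54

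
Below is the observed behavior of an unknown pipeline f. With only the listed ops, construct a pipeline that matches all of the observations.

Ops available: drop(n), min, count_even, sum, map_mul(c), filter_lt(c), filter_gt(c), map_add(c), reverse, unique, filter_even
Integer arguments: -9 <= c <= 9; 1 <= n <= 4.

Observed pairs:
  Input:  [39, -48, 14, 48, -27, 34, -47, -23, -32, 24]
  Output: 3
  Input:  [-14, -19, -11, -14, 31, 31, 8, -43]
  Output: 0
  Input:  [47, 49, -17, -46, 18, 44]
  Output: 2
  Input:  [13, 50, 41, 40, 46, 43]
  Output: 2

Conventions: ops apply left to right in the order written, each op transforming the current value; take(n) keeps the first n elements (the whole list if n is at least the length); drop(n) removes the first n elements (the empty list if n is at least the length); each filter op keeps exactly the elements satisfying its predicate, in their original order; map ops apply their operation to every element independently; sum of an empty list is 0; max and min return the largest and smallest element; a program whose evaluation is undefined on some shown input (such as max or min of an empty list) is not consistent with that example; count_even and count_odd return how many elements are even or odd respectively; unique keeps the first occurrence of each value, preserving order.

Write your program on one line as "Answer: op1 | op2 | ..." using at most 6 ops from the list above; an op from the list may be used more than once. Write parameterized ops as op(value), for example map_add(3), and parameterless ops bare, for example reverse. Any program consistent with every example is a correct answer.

unique | filter_gt(-9) | drop(2) | reverse | count_even

Check, running the answer program on each example:
  [39, -48, 14, 48, -27, 34, -47, -23, -32, 24] -> [39, -48, 14, 48, -27, 34, -47, -23, -32, 24] -> [39, 14, 48, 34, 24] -> [48, 34, 24] -> [24, 34, 48] -> 3
  [-14, -19, -11, -14, 31, 31, 8, -43] -> [-14, -19, -11, 31, 8, -43] -> [31, 8] -> [] -> [] -> 0
  [47, 49, -17, -46, 18, 44] -> [47, 49, -17, -46, 18, 44] -> [47, 49, 18, 44] -> [18, 44] -> [44, 18] -> 2
  [13, 50, 41, 40, 46, 43] -> [13, 50, 41, 40, 46, 43] -> [13, 50, 41, 40, 46, 43] -> [41, 40, 46, 43] -> [43, 46, 40, 41] -> 2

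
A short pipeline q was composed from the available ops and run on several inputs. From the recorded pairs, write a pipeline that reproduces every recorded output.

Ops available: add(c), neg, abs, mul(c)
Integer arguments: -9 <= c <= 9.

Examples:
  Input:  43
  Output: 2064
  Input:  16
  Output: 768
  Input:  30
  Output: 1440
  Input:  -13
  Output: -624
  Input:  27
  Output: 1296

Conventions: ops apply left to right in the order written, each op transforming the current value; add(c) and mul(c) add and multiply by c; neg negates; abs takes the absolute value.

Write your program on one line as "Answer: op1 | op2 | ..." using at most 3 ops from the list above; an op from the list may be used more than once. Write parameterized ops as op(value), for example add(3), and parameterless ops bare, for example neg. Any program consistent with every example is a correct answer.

mul(-8) | mul(6) | neg

Check, running the answer program on each example:
  43 -> -344 -> -2064 -> 2064
  16 -> -128 -> -768 -> 768
  30 -> -240 -> -1440 -> 1440
  -13 -> 104 -> 624 -> -624
  27 -> -216 -> -1296 -> 1296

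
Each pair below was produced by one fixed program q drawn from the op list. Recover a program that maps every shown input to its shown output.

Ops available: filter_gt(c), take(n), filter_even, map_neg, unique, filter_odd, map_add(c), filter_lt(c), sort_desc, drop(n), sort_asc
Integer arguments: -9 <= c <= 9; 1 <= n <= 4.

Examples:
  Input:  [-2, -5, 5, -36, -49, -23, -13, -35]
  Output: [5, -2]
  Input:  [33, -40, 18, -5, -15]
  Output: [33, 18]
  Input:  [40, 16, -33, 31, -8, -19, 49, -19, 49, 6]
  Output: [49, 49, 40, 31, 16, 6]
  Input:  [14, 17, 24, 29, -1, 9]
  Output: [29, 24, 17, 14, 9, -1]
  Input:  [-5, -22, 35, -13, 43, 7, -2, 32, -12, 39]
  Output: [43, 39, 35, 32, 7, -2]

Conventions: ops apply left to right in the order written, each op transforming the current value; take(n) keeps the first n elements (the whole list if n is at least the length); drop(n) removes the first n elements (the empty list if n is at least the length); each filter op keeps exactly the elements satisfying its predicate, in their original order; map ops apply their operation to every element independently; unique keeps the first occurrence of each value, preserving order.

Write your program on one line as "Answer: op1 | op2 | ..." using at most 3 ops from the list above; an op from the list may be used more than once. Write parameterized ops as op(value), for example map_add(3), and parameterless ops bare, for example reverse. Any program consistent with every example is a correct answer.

sort_desc | filter_gt(-5)

Check, running the answer program on each example:
  [-2, -5, 5, -36, -49, -23, -13, -35] -> [5, -2, -5, -13, -23, -35, -36, -49] -> [5, -2]
  [33, -40, 18, -5, -15] -> [33, 18, -5, -15, -40] -> [33, 18]
  [40, 16, -33, 31, -8, -19, 49, -19, 49, 6] -> [49, 49, 40, 31, 16, 6, -8, -19, -19, -33] -> [49, 49, 40, 31, 16, 6]
  [14, 17, 24, 29, -1, 9] -> [29, 24, 17, 14, 9, -1] -> [29, 24, 17, 14, 9, -1]
  [-5, -22, 35, -13, 43, 7, -2, 32, -12, 39] -> [43, 39, 35, 32, 7, -2, -5, -12, -13, -22] -> [43, 39, 35, 32, 7, -2]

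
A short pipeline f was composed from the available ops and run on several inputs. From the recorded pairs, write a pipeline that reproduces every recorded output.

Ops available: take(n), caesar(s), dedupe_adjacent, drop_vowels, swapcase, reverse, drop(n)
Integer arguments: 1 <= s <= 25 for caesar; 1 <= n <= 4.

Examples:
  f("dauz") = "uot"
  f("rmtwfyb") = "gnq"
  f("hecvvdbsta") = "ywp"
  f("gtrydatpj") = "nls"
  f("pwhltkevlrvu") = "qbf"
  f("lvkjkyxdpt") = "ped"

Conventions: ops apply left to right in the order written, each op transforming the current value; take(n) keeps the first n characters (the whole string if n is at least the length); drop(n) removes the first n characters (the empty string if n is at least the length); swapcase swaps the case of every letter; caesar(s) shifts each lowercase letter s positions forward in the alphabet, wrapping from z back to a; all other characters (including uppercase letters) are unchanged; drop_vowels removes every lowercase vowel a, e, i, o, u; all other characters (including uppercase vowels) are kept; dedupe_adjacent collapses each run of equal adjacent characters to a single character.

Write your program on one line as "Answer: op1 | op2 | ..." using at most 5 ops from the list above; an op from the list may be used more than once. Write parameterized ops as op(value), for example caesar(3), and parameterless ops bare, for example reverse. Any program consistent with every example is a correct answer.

caesar(16) | take(4) | drop(1) | caesar(4)

Check, running the answer program on each example:
  "dauz" -> "tqkp" -> "tqkp" -> "qkp" -> "uot"
  "rmtwfyb" -> "hcjmvor" -> "hcjm" -> "cjm" -> "gnq"
  "hecvvdbsta" -> "xuslltrijq" -> "xusl" -> "usl" -> "ywp"
  "gtrydatpj" -> "wjhotqjfz" -> "wjho" -> "jho" -> "nls"
  "pwhltkevlrvu" -> "fmxbjaulbhlk" -> "fmxb" -> "mxb" -> "qbf"
  "lvkjkyxdpt" -> "blazaontfj" -> "blaz" -> "laz" -> "ped"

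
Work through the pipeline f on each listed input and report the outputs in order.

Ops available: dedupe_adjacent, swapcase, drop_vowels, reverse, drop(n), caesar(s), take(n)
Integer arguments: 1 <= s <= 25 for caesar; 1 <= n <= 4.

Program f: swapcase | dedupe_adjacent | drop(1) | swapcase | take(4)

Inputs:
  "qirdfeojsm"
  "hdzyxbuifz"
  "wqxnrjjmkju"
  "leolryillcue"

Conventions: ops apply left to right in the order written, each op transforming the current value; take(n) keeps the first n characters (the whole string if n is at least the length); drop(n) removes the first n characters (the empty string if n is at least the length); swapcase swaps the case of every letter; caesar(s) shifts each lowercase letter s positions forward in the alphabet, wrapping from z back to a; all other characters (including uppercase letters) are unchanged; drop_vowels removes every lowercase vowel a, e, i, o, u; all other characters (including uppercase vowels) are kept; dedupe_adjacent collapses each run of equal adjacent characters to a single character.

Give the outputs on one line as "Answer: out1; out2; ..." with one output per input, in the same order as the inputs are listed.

"irdf"; "dzyx"; "qxnr"; "eolr"

Execution, op by op:
  "qirdfeojsm" -> "QIRDFEOJSM" -> "QIRDFEOJSM" -> "IRDFEOJSM" -> "irdfeojsm" -> "irdf"
  "hdzyxbuifz" -> "HDZYXBUIFZ" -> "HDZYXBUIFZ" -> "DZYXBUIFZ" -> "dzyxbuifz" -> "dzyx"
  "wqxnrjjmkju" -> "WQXNRJJMKJU" -> "WQXNRJMKJU" -> "QXNRJMKJU" -> "qxnrjmkju" -> "qxnr"
  "leolryillcue" -> "LEOLRYILLCUE" -> "LEOLRYILCUE" -> "EOLRYILCUE" -> "eolryilcue" -> "eolr"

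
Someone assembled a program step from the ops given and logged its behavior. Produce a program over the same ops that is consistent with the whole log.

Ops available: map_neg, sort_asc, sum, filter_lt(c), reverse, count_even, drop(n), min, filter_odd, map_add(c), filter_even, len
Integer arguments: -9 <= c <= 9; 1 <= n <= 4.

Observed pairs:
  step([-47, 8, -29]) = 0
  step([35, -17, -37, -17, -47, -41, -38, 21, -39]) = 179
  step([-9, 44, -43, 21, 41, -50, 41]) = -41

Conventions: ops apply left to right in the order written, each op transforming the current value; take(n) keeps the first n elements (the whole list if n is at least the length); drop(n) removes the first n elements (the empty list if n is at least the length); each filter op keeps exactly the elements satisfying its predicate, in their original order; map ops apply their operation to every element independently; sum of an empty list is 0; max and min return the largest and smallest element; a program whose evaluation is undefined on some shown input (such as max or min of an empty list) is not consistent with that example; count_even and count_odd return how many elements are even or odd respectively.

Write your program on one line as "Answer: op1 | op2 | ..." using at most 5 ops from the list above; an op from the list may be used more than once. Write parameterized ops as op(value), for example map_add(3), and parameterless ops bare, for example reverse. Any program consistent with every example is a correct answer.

map_add(-3) | map_neg | drop(3) | sum

Check, running the answer program on each example:
  [-47, 8, -29] -> [-50, 5, -32] -> [50, -5, 32] -> [] -> 0
  [35, -17, -37, -17, -47, -41, -38, 21, -39] -> [32, -20, -40, -20, -50, -44, -41, 18, -42] -> [-32, 20, 40, 20, 50, 44, 41, -18, 42] -> [20, 50, 44, 41, -18, 42] -> 179
  [-9, 44, -43, 21, 41, -50, 41] -> [-12, 41, -46, 18, 38, -53, 38] -> [12, -41, 46, -18, -38, 53, -38] -> [-18, -38, 53, -38] -> -41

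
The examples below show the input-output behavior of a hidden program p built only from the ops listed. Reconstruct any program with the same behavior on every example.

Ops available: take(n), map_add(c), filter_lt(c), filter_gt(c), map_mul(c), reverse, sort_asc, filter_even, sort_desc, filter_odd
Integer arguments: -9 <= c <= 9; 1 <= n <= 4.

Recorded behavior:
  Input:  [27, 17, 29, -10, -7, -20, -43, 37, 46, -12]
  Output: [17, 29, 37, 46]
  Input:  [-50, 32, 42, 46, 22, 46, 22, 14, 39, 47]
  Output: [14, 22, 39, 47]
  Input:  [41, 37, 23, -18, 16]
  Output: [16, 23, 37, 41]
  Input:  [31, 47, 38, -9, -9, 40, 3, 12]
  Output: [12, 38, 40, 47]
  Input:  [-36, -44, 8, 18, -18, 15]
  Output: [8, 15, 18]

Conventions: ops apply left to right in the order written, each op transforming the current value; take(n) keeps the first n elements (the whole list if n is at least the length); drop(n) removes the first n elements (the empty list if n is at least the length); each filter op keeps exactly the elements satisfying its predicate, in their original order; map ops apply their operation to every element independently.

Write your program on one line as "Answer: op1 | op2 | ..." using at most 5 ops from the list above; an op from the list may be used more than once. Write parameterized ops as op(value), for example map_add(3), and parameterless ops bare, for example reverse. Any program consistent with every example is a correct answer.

reverse | filter_gt(6) | take(4) | sort_desc | sort_asc

Check, running the answer program on each example:
  [27, 17, 29, -10, -7, -20, -43, 37, 46, -12] -> [-12, 46, 37, -43, -20, -7, -10, 29, 17, 27] -> [46, 37, 29, 17, 27] -> [46, 37, 29, 17] -> [46, 37, 29, 17] -> [17, 29, 37, 46]
  [-50, 32, 42, 46, 22, 46, 22, 14, 39, 47] -> [47, 39, 14, 22, 46, 22, 46, 42, 32, -50] -> [47, 39, 14, 22, 46, 22, 46, 42, 32] -> [47, 39, 14, 22] -> [47, 39, 22, 14] -> [14, 22, 39, 47]
  [41, 37, 23, -18, 16] -> [16, -18, 23, 37, 41] -> [16, 23, 37, 41] -> [16, 23, 37, 41] -> [41, 37, 23, 16] -> [16, 23, 37, 41]
  [31, 47, 38, -9, -9, 40, 3, 12] -> [12, 3, 40, -9, -9, 38, 47, 31] -> [12, 40, 38, 47, 31] -> [12, 40, 38, 47] -> [47, 40, 38, 12] -> [12, 38, 40, 47]
  [-36, -44, 8, 18, -18, 15] -> [15, -18, 18, 8, -44, -36] -> [15, 18, 8] -> [15, 18, 8] -> [18, 15, 8] -> [8, 15, 18]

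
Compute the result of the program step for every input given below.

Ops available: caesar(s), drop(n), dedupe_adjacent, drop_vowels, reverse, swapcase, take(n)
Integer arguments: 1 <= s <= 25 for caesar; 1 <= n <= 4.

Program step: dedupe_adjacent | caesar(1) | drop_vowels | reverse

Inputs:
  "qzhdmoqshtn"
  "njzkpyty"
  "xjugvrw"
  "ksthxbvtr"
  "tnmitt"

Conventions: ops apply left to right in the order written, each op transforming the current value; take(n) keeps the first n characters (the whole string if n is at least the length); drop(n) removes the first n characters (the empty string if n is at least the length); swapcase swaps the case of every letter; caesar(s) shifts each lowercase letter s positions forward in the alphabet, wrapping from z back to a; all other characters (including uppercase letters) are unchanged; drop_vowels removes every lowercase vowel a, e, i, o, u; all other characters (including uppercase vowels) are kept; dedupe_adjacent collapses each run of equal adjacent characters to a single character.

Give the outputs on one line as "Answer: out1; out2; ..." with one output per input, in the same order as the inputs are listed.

"trpnr"; "zzqlk"; "xswhvky"; "swcytl"; "jn"

Execution, op by op:
  "qzhdmoqshtn" -> "qzhdmoqshtn" -> "raienprtiuo" -> "rnprt" -> "trpnr"
  "njzkpyty" -> "njzkpyty" -> "okalqzuz" -> "klqzz" -> "zzqlk"
  "xjugvrw" -> "xjugvrw" -> "ykvhwsx" -> "ykvhwsx" -> "xswhvky"
  "ksthxbvtr" -> "ksthxbvtr" -> "ltuiycwus" -> "ltycws" -> "swcytl"
  "tnmitt" -> "tnmit" -> "uonju" -> "nj" -> "jn"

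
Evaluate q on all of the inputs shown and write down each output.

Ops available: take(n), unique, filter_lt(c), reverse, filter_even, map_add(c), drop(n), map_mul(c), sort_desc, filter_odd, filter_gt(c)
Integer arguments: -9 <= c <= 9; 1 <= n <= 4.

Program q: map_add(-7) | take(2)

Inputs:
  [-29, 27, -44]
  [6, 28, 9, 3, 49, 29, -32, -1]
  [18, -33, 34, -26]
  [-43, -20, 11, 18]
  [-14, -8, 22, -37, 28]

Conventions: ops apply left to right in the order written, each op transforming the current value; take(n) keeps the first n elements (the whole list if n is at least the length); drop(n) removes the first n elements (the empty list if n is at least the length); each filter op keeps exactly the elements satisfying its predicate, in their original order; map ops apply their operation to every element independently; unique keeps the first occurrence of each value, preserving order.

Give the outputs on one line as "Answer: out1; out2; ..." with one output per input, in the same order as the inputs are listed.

[-36, 20]; [-1, 21]; [11, -40]; [-50, -27]; [-21, -15]

Execution, op by op:
  [-29, 27, -44] -> [-36, 20, -51] -> [-36, 20]
  [6, 28, 9, 3, 49, 29, -32, -1] -> [-1, 21, 2, -4, 42, 22, -39, -8] -> [-1, 21]
  [18, -33, 34, -26] -> [11, -40, 27, -33] -> [11, -40]
  [-43, -20, 11, 18] -> [-50, -27, 4, 11] -> [-50, -27]
  [-14, -8, 22, -37, 28] -> [-21, -15, 15, -44, 21] -> [-21, -15]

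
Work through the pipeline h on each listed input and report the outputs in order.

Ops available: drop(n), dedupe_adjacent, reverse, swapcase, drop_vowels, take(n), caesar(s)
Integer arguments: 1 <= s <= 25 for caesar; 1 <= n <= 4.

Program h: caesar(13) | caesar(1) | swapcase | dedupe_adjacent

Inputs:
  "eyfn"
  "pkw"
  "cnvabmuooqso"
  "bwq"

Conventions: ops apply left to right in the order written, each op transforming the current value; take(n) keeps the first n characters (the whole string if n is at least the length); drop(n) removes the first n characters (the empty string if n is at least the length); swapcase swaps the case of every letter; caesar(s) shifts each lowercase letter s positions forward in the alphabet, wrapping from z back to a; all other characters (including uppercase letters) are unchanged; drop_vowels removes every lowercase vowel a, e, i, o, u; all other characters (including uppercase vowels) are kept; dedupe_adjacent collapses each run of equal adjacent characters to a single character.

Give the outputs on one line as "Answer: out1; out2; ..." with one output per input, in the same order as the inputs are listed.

"SMTB"; "DYK"; "QBJOPAICEGC"; "PKE"

Execution, op by op:
  "eyfn" -> "rlsa" -> "smtb" -> "SMTB" -> "SMTB"
  "pkw" -> "cxj" -> "dyk" -> "DYK" -> "DYK"
  "cnvabmuooqso" -> "painozhbbdfb" -> "qbjopaiccegc" -> "QBJOPAICCEGC" -> "QBJOPAICEGC"
  "bwq" -> "ojd" -> "pke" -> "PKE" -> "PKE"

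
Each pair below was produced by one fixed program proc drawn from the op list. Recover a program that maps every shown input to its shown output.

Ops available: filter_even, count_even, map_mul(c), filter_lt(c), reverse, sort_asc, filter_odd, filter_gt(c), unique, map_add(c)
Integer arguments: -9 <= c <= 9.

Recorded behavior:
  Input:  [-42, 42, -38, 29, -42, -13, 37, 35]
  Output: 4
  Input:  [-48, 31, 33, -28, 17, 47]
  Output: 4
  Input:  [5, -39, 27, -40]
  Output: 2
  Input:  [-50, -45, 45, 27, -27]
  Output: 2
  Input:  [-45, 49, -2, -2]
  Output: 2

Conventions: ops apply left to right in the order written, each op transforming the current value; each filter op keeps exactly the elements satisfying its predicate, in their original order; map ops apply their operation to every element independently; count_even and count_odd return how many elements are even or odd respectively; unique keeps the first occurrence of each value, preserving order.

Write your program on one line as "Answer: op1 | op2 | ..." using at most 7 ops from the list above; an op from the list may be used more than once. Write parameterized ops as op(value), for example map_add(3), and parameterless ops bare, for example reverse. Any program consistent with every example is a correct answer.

sort_asc | filter_gt(-6) | map_mul(-6) | sort_asc | unique | count_even

Check, running the answer program on each example:
  [-42, 42, -38, 29, -42, -13, 37, 35] -> [-42, -42, -38, -13, 29, 35, 37, 42] -> [29, 35, 37, 42] -> [-174, -210, -222, -252] -> [-252, -222, -210, -174] -> [-252, -222, -210, -174] -> 4
  [-48, 31, 33, -28, 17, 47] -> [-48, -28, 17, 31, 33, 47] -> [17, 31, 33, 47] -> [-102, -186, -198, -282] -> [-282, -198, -186, -102] -> [-282, -198, -186, -102] -> 4
  [5, -39, 27, -40] -> [-40, -39, 5, 27] -> [5, 27] -> [-30, -162] -> [-162, -30] -> [-162, -30] -> 2
  [-50, -45, 45, 27, -27] -> [-50, -45, -27, 27, 45] -> [27, 45] -> [-162, -270] -> [-270, -162] -> [-270, -162] -> 2
  [-45, 49, -2, -2] -> [-45, -2, -2, 49] -> [-2, -2, 49] -> [12, 12, -294] -> [-294, 12, 12] -> [-294, 12] -> 2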